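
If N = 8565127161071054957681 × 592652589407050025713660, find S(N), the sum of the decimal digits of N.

8565127161071054957681 × 592652589407050025713660 = 5076144790609415964785670683179394073123622460
Sum of its 46 digits: 206.

206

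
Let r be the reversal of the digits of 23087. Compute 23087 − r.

-54945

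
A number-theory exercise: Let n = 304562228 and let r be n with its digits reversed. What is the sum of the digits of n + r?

37

Reversal of 304562228 is 822265403; 304562228 + 822265403 = 1126827631.
Digit sum of 1126827631: 1+1+2+6+8+2+7+6+3+1 = 37.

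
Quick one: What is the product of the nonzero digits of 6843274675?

6773760

6×8×4×3×2×7×4×6×7×5 = 6773760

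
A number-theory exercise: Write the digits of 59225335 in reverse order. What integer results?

53352295

Reversing 59225335 gives 53352295.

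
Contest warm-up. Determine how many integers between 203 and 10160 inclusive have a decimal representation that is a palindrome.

171

The integers in [203, 10160] that have a decimal representation that is a palindrome: 212, 222, 232, 242, 252, 262, …, 10001, 10101.
171 qualify.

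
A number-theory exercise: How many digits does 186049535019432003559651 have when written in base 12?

186049535019432003559651 in base 12 is 40642689680199099B6257, which has 22 digits.

22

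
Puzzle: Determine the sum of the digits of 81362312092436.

50

8+1+3+6+2+3+1+2+0+9+2+4+3+6 = 50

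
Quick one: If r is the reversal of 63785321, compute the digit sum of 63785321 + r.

Reversal of 63785321 is 12358736; 63785321 + 12358736 = 76144057.
Digit sum of 76144057: 7+6+1+4+4+0+5+7 = 34.

34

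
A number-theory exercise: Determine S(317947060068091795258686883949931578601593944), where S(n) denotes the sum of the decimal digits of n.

232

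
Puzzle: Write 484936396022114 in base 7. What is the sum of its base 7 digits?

44

484936396022114 in base 7 is 204100332650660231.
Digit sum: 2+0+4+1+0+0+3+3+2+6+5+0+6+6+0+2+3+1 = 44.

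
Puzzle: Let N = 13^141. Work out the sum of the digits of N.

13^141 = 11641600059418047878364056731247086617348372107489125528753257232570583706132062525065515676173622368340320886665787162830193974023763081345193347378614050813
Sum of its 158 digits: 658.

658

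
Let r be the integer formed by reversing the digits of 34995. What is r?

Reversing 34995 gives 59943.

59943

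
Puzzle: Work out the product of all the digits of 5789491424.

5×7×8×9×4×9×1×4×2×4 = 2903040

2903040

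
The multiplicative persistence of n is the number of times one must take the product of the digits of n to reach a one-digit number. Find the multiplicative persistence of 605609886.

605609886 → 0 (1 step)

1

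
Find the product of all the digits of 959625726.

9×5×9×6×2×5×7×2×6 = 2041200

2041200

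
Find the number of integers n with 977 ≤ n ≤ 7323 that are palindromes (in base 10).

66

The integers in [977, 7323] that are palindromes (in base 10): 979, 989, 999, 1001, 1111, 1221, …, 7117, 7227.
66 qualify.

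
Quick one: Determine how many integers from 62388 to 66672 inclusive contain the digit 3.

1879

The integers in [62388, 66672] that contain the digit 3: 62388, 62389, 62390, 62391, 62392, 62393, …, 66653, 66663.
1879 qualify.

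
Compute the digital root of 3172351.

3+1+7+2+3+5+1 = 22
2+2 = 4

4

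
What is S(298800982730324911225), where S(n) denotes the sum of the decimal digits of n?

2+9+8+8+0+0+9+8+2+7+3+0+3+2+4+9+1+1+2+2+5 = 85

85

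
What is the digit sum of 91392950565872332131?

84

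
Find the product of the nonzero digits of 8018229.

8×1×8×2×2×9 = 2304

2304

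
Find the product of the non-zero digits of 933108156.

9×3×3×1×8×1×5×6 = 19440

19440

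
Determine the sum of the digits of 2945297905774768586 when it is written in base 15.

2945297905774768586 in base 15 is 6AD567293926BC0B.
Digit sum: 6+10+13+5+6+7+2+9+3+9+2+6+11+12+0+11 = 112.

112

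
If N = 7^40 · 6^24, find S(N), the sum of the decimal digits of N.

7^40 · 6^24 = 30168353602209900429615426076187730768155889050320896
Sum of its 53 digits: 225.

225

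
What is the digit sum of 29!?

126

29! = 8841761993739701954543616000000
Sum of its 31 digits: 126.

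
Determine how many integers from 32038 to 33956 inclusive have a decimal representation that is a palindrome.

The integers in [32038, 33956] that have a decimal representation that is a palindrome: 32123, 32223, 32323, 32423, 32523, 32623, …, 33833, 33933.
19 qualify.

19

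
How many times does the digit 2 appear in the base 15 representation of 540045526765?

1

540045526765 in base 15 is E0AB60E62A.
The digit 2 appears 1 time.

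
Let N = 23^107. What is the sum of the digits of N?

713

23^107 = 50684883649780138948244945679659109395135686373496730387486296779379500910030354378173376181702686377698268430331423394410213895880824525959397447
Sum of its 146 digits: 713.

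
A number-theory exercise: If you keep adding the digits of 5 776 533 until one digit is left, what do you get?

5+7+7+6+5+3+3 = 36
3+6 = 9

9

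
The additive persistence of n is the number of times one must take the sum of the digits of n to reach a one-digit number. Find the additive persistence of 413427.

413427 → 21 → 3 (2 steps)

2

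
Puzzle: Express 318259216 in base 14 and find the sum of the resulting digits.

318259216 in base 14 is 303A7972.
Digit sum: 3+0+3+10+7+9+7+2 = 41.

41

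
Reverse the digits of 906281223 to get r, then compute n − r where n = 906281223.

584098614

Reverse of 906281223 is 322182609.
906281223 − 322182609 = 584098614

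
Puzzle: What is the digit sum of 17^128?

17^128 = 31438508665248587260582831903168193798224918146861981871343795372991732345781536726224251645729386355831780309674298407083784970278050966323510245488971991041
Sum of its 158 digits: 739.

739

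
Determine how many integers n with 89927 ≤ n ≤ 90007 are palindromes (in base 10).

1

The integers in [89927, 90007] that are palindromes (in base 10): 89998.
1 qualifies.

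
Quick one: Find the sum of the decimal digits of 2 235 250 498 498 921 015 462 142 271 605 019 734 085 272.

167

2+2+3+5+2+5+0+4+9+8+4+9+8+9+2+1+0+1+5+4+6+2+1+4+2+2+7+1+6+0+5+0+1+9+7+3+4+0+8+5+2+7+2 = 167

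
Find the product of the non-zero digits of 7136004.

504

7×1×3×6×4 = 504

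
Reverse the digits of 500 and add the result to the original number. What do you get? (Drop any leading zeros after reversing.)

505

Reverse of 500 is 5.
500 + 5 = 505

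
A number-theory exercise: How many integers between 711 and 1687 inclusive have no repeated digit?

The integers in [711, 1687] that have no repeated digit: 712, 713, 714, 715, 716, 718, …, 1685, 1687.
535 qualify.

535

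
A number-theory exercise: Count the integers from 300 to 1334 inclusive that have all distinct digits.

630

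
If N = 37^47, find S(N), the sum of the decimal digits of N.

37^47 = 50755256997114413015874653857166194509974187528254336455850513011180285933
Sum of its 74 digits: 325.

325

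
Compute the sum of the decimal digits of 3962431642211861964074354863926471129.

3+9+6+2+4+3+1+6+4+2+2+1+1+8+6+1+9+6+4+0+7+4+3+5+4+8+6+3+9+2+6+4+7+1+1+2+9 = 159

159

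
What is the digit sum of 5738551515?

45

5+7+3+8+5+5+1+5+1+5 = 45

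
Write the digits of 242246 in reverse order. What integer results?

Reversing 242246 gives 642242.

642242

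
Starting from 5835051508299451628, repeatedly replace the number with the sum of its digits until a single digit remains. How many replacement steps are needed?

5835051508299451628 → 86 → 14 → 5 (3 steps)

3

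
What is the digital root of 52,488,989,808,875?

5+2+4+8+8+9+8+9+8+0+8+8+7+5 = 89
8+9 = 17
1+7 = 8
(Equivalently, 52,488,989,808,875 mod 9 = 8.)

8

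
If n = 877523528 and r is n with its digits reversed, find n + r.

Reverse of 877523528 is 825325778.
877523528 + 825325778 = 1702849306

1702849306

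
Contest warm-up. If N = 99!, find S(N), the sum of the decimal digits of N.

99! = 933262154439441526816992388562667004907159682643816214685929638952175999932299156089414639761565182862536979208272237582511852109168640000000000000000000000
Sum of its 156 digits: 648.

648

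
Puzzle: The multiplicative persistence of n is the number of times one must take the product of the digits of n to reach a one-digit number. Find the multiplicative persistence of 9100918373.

9100918373 → 0 (1 step)

1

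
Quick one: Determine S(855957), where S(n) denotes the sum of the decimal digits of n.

8+5+5+9+5+7 = 39

39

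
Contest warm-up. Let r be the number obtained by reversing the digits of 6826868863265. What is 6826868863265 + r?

12450557549551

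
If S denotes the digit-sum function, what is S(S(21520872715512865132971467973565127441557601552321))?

5

First digit sum: 203.
2+0+3 = 5.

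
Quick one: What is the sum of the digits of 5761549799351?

71

5+7+6+1+5+4+9+7+9+9+3+5+1 = 71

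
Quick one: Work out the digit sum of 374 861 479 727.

65

3+7+4+8+6+1+4+7+9+7+2+7 = 65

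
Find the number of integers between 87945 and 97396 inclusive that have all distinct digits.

2870

The integers in [87945, 97396] that have all distinct digits: 87945, 87946, 87950, 87951, 87952, 87953, …, 97385, 97386.
2870 qualify.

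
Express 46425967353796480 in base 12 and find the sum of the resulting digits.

65

46425967353796480 in base 12 is 301AB93604271314.
Digit sum: 3+0+1+10+11+9+3+6+0+4+2+7+1+3+1+4 = 65.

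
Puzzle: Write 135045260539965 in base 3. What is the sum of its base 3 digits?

27

135045260539965 in base 3 is 122201011012102101211001220000.
Digit sum: 1+2+2+2+0+1+0+1+1+0+1+2+1+0+2+1+0+1+2+1+1+0+0+1+2+2+0+0+0+0 = 27.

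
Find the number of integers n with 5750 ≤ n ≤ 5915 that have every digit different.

88

The integers in [5750, 5915] that have every digit different: 5760, 5761, 5762, 5763, 5764, 5768, …, 5913, 5914.
88 qualify.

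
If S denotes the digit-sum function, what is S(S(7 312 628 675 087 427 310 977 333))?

3

First digit sum: 111.
1+1+1 = 3.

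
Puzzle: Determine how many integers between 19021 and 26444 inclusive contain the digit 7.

The integers in [19021, 26444] that contain the digit 7: 19027, 19037, 19047, 19057, 19067, 19070, …, 26427, 26437.
1975 qualify.

1975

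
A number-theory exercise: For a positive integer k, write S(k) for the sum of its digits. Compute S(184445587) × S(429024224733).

1932

S(184445587) = 1+8+4+4+4+5+5+8+7 = 46.
S(429024224733) = 4+2+9+0+2+4+2+2+4+7+3+3 = 42.
46 · 42 = 1932.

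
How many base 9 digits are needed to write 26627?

26627 in base 9 is 40465, which has 5 digits.

5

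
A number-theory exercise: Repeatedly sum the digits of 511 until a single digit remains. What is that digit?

7

5+1+1 = 7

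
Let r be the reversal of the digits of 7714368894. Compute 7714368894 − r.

2725734717

Reverse of 7714368894 is 4988634177.
7714368894 − 4988634177 = 2725734717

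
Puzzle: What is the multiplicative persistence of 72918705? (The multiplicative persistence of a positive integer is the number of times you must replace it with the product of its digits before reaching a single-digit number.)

1

72918705 → 0 (1 step)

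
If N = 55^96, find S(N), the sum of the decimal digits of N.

55^96 = 118800478927855109454287255227405021018378756117165646389504201506780099244974801640312434006472040225246521042171204838311924546767617272280403994955122470855712890625
Sum of its 168 digits: 676.

676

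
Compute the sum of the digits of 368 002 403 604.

3+6+8+0+0+2+4+0+3+6+0+4 = 36

36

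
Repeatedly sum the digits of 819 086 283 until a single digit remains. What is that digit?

9

8+1+9+0+8+6+2+8+3 = 45
4+5 = 9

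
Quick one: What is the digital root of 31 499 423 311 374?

9

3+1+4+9+9+4+2+3+3+1+1+3+7+4 = 54
5+4 = 9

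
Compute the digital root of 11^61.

The digital root of n equals n mod 9 (or 9 when 9 | n), so we need 11^61 mod 9.
11^61 ≡ 2 (mod 9), so the digital root is 2.

2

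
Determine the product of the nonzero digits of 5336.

5×3×3×6 = 270

270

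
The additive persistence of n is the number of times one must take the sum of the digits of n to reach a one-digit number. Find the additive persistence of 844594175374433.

2

844594175374433 → 71 → 8 (2 steps)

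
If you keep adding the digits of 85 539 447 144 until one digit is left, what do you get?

9

8+5+5+3+9+4+4+7+1+4+4 = 54
5+4 = 9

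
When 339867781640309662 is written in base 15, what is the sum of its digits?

339867781640309662 in base 15 is B9972AE4A20C1C7.
Digit sum: 11+9+9+7+2+10+14+4+10+2+0+12+1+12+7 = 110.

110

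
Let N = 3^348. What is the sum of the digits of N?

756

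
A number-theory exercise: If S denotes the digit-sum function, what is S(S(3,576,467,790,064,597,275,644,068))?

First digit sum: 127.
1+2+7 = 10.

10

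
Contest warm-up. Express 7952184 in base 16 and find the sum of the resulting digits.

39

7952184 in base 16 is 795738.
Digit sum: 7+9+5+7+3+8 = 39.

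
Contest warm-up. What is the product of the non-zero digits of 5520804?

5×5×2×8×4 = 1600

1600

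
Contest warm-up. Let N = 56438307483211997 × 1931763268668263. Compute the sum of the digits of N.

56438307483211997 × 1931763268668263 = 109025449341874095135179894751211
Sum of its 33 digits: 139.

139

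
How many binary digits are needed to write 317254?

19

317254 in base 2 is 1001101011101000110, which has 19 digits.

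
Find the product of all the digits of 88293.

3456

8×8×2×9×3 = 3456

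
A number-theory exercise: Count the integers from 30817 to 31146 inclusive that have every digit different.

122

The integers in [30817, 31146] that have every digit different: 30817, 30819, 30821, 30824, 30825, 30826, …, 31097, 31098.
122 qualify.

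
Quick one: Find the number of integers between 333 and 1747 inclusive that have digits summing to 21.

43

The integers in [333, 1747] that have digits summing to 21: 399, 489, 498, 579, 588, 597, …, 1686, 1695.
43 qualify.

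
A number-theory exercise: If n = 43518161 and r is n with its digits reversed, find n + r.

59699695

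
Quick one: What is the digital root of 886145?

5

8+8+6+1+4+5 = 32
3+2 = 5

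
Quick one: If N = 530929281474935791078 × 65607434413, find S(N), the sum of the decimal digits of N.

530929281474935791078 × 65607434413 = 34832908012308065816536155567214
Sum of its 32 digits: 127.

127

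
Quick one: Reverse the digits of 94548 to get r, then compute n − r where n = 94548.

Reverse of 94548 is 84549.
94548 − 84549 = 9999

9999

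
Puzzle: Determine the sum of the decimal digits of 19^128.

721

19^128 = 47913833785768504931539100806813606725215752967902333327106257800233702202700834294096866349571611959343693375577669086602318905371571733409819659324637792472240641
Sum of its 164 digits: 721.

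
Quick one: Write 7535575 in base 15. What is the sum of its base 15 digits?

61

7535575 in base 15 is 9DCB6A.
Digit sum: 9+13+12+11+6+10 = 61.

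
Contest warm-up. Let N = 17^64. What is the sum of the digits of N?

17^64 = 5607005320601059253161325667991103602003892399764752527847859167616581809464321
Sum of its 79 digits: 334.

334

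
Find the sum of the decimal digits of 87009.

8+7+0+0+9 = 24

24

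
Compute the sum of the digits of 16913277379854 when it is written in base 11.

64

16913277379854 in base 11 is 5430976175269.
Digit sum: 5+4+3+0+9+7+6+1+7+5+2+6+9 = 64.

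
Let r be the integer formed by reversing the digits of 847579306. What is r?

Reversing 847579306 gives 603975748.

603975748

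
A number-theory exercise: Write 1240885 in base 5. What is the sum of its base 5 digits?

13

1240885 in base 5 is 304202020.
Digit sum: 3+0+4+2+0+2+0+2+0 = 13.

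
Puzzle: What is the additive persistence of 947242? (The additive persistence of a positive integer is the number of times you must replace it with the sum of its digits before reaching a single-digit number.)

3

947242 → 28 → 10 → 1 (3 steps)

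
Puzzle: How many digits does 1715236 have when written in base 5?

1715236 in base 5 is 414341421, which has 9 digits.

9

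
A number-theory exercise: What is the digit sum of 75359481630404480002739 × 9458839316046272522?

75359481630404480002739 × 9458839316046272522 = 712813227682536749704094928056349300437758
Sum of its 42 digits: 190.

190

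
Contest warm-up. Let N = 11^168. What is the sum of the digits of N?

11^168 = 8994377403477220994719571526333361493283214760117508889088804779039638297008720834359720540808045874195730717971523290426917760572868140734406083562831016982489258698335520481
Sum of its 175 digits: 802.

802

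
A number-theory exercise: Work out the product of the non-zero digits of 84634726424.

6193152

8×4×6×3×4×7×2×6×4×2×4 = 6193152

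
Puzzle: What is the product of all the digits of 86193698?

559872

8×6×1×9×3×6×9×8 = 559872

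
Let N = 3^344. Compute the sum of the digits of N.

3^344 = 134806745333774999112544281108398762007604655842244477571882977030779380134578775342851931269350457135570573724739071148715794846730641753406450349374737686315878881
Sum of its 165 digits: 765.

765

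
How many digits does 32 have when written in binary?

6

32 in base 2 is 100000, which has 6 digits.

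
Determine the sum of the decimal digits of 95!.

585

95! = 10329978488239059262599702099394727095397746340117372869212250571234293987594703124871765375385424468563282236864226607350415360000000000000000000000
Sum of its 149 digits: 585.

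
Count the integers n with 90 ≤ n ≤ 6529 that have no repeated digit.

The integers in [90, 6529] that have no repeated digit: 90, 91, 92, 93, 94, 95, …, 6528, 6529.
3478 qualify.

3478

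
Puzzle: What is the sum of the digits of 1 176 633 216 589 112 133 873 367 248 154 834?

142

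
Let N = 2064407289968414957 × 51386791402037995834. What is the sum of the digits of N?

182

2064407289968414957 × 51386791402037995834 = 106083266778453505440633829473949289138
Sum of its 39 digits: 182.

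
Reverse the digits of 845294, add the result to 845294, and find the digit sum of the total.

28

Reversal of 845294 is 492548; 845294 + 492548 = 1337842.
Digit sum of 1337842: 1+3+3+7+8+4+2 = 28.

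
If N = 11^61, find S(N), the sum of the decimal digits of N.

299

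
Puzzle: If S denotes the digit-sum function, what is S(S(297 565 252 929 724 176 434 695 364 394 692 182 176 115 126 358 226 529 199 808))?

First digit sum: 285.
2+8+5 = 15.

15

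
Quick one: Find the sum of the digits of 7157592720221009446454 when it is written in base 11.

114

7157592720221009446454 in base 11 is A703A0876310A69692548.
Digit sum: 10+7+0+3+10+0+8+7+6+3+1+0+10+6+9+6+9+2+5+4+8 = 114.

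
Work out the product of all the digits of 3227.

3×2×2×7 = 84

84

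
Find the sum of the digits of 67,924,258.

6+7+9+2+4+2+5+8 = 43

43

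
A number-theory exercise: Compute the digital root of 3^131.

The digital root of n equals n mod 9 (or 9 when 9 | n), so we need 3^131 mod 9.
3^131 ≡ 0 (mod 9), so the digital root is 9.

9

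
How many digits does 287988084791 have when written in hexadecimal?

10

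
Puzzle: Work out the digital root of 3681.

3+6+8+1 = 18
1+8 = 9

9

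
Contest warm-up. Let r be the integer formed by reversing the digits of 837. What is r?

738

Reversing 837 gives 738.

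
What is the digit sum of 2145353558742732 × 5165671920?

108

2145353558742732 × 5165671920 = 11082192636869401196485440
Sum of its 26 digits: 108.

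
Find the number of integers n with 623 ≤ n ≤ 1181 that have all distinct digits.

The integers in [623, 1181] that have all distinct digits: 623, 624, 625, 627, 628, 629, …, 1097, 1098.
326 qualify.

326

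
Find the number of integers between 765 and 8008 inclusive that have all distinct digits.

The integers in [765, 8008] that have all distinct digits: 765, 768, 769, 780, 781, 782, …, 7985, 7986.
3691 qualify.

3691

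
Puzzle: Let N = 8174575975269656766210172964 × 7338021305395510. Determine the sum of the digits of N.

8174575975269656766210172964 × 7338021305395510 = 59985212669103021014466555265170783528991640
Sum of its 44 digits: 188.

188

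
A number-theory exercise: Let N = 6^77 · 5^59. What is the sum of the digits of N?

216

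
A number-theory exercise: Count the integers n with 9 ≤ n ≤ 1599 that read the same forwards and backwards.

The integers in [9, 1599] that read the same forwards and backwards: 9, 11, 22, 33, 44, 55, …, 1441, 1551.
106 qualify.

106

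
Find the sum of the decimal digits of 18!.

54

18! = 6402373705728000
Sum of its 16 digits: 54.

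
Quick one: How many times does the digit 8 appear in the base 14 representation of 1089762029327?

1

1089762029327 in base 14 is 3AA5D8BA99D.
The digit 8 appears 1 time.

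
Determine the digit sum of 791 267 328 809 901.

72

7+9+1+2+6+7+3+2+8+8+0+9+9+0+1 = 72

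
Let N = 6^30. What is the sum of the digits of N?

117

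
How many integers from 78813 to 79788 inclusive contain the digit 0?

The integers in [78813, 79788] that contain the digit 0: 78820, 78830, 78840, 78850, 78860, 78870, …, 79770, 79780.
259 qualify.

259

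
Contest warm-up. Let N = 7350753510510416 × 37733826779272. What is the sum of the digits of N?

7350753510510416 × 37733826779272 = 277372059662725598174088897152
Sum of its 30 digits: 152.

152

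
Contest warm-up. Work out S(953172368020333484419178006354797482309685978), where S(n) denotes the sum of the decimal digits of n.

211

9+5+3+1+7+2+3+6+8+0+2+0+3+3+3+4+8+4+4+1+9+1+7+8+0+0+6+3+5+4+7+9+7+4+8+2+3+0+9+6+8+5+9+7+8 = 211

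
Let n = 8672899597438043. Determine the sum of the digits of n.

92

8+6+7+2+8+9+9+5+9+7+4+3+8+0+4+3 = 92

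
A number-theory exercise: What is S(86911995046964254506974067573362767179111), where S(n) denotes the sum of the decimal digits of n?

8+6+9+1+1+9+9+5+0+4+6+9+6+4+2+5+4+5+0+6+9+7+4+0+6+7+5+7+3+3+6+2+7+6+7+1+7+9+1+1+1 = 198

198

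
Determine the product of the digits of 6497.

1512

6×4×9×7 = 1512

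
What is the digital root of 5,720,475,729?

3

5+7+2+0+4+7+5+7+2+9 = 48
4+8 = 12
1+2 = 3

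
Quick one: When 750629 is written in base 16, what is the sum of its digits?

29

750629 in base 16 is B7425.
Digit sum: 11+7+4+2+5 = 29.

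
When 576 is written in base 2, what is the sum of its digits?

576 in base 2 is 1001000000.
Digit sum: 1+0+0+1+0+0+0+0+0+0 = 2.

2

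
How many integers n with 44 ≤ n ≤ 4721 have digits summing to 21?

200

The integers in [44, 4721] that have digits summing to 21: 399, 489, 498, 579, 588, 597, …, 4692, 4719.
200 qualify.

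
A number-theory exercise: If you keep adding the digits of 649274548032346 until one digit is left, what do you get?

4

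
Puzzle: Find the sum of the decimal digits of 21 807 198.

2+1+8+0+7+1+9+8 = 36

36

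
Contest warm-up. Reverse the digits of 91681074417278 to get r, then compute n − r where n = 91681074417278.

4409627398659

Reverse of 91681074417278 is 87271447018619.
91681074417278 − 87271447018619 = 4409627398659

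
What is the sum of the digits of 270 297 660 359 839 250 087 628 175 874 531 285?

170

2+7+0+2+9+7+6+6+0+3+5+9+8+3+9+2+5+0+0+8+7+6+2+8+1+7+5+8+7+4+5+3+1+2+8+5 = 170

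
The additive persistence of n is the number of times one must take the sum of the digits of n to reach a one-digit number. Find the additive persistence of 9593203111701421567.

3

9593203111701421567 → 67 → 13 → 4 (3 steps)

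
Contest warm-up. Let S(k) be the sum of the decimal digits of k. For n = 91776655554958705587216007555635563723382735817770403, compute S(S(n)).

7

First digit sum: 250.
2+5+0 = 7.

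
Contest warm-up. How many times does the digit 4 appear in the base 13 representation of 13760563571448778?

1

13760563571448778 in base 13 is 365827766547196.
The digit 4 appears 1 time.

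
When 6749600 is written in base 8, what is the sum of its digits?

32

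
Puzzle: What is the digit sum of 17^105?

17^105 = 1574478536738405118593971862567264713758944027607854991879943578528717483387929015313870189112248624168349538605792185822503475857
Sum of its 130 digits: 638.

638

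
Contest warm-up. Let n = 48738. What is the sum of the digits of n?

4+8+7+3+8 = 30

30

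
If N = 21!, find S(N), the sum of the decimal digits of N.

21! = 51090942171709440000
Sum of its 20 digits: 63.

63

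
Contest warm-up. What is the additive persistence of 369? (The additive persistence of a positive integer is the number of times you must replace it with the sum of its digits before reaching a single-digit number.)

369 → 18 → 9 (2 steps)

2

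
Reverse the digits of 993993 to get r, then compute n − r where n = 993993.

594594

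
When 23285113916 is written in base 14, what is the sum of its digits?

23285113916 in base 14 is 11AC708988.
Digit sum: 1+1+10+12+7+0+8+9+8+8 = 64.

64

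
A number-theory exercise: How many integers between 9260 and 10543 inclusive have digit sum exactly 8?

33

The integers in [9260, 10543] that have digit sum exactly 8: 10007, 10016, 10025, 10034, 10043, 10052, …, 10511, 10520.
33 qualify.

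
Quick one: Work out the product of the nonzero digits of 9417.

252

9×4×1×7 = 252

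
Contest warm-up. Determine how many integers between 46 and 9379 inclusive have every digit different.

The integers in [46, 9379] that have every digit different: 46, 47, 48, 49, 50, 51, …, 9376, 9378.
4946 qualify.

4946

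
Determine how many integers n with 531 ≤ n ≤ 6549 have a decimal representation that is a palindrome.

102

The integers in [531, 6549] that have a decimal representation that is a palindrome: 535, 545, 555, 565, 575, 585, …, 6336, 6446.
102 qualify.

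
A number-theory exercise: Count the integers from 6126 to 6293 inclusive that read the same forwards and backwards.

The integers in [6126, 6293] that read the same forwards and backwards: 6226.
1 qualifies.

1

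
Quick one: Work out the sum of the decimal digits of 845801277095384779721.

104

8+4+5+8+0+1+2+7+7+0+9+5+3+8+4+7+7+9+7+2+1 = 104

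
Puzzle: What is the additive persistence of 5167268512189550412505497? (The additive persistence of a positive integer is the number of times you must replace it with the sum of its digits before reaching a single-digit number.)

5167268512189550412505497 → 108 → 9 (2 steps)

2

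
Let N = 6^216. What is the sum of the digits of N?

711

6^216 = 1204120867648235108202090056857283403336732693457453224358121221145020555710636789704085475234591191603986789604949502079328192358826561895781636115334656050057189523456
Sum of its 169 digits: 711.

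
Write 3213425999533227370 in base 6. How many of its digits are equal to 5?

2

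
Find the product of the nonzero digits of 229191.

324

2×2×9×1×9×1 = 324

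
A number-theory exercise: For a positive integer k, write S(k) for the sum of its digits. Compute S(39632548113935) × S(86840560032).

S(39632548113935) = 3+9+6+3+2+5+4+8+1+1+3+9+3+5 = 62.
S(86840560032) = 8+6+8+4+0+5+6+0+0+3+2 = 42.
62 · 42 = 2604.

2604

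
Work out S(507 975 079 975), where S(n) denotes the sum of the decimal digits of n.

70

5+0+7+9+7+5+0+7+9+9+7+5 = 70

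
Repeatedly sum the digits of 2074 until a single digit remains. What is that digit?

2+0+7+4 = 13
1+3 = 4

4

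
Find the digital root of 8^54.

The digital root of n equals n mod 9 (or 9 when 9 | n), so we need 8^54 mod 9.
8^54 ≡ 1 (mod 9), so the digital root is 1.

1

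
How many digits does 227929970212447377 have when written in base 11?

227929970212447377 in base 11 is 4A6235705829514A6, which has 17 digits.

17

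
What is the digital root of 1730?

1+7+3+0 = 11
1+1 = 2

2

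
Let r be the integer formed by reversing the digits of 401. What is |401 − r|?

Reverse of 401 is 104.
|401 − 104| = 297

297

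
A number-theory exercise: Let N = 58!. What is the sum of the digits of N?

58! = 2350561331282878571829474910515074683828862318181142924420699914240000000000000
Sum of its 79 digits: 288.

288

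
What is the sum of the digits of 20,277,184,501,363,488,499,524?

102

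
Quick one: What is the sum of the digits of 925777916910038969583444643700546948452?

9+2+5+7+7+7+9+1+6+9+1+0+0+3+8+9+6+9+5+8+3+4+4+4+6+4+3+7+0+0+5+4+6+9+4+8+4+5+2 = 193

193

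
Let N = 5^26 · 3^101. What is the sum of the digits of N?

5^26 · 3^101 = 2303917053633978952630435510422086444655541428928077220916748046875
Sum of its 67 digits: 288.

288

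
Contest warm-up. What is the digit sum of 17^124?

757

17^124 = 376414418712043525108449753992028277896875254688784639448088449288103977990942837444765408049824431649905775908745086949195830632751654869116871750685121
Sum of its 153 digits: 757.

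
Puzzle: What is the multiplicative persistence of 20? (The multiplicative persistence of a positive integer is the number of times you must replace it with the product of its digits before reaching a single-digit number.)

1

20 → 0 (1 step)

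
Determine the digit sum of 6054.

6+0+5+4 = 15

15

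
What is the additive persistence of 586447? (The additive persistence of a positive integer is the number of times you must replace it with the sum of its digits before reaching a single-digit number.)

2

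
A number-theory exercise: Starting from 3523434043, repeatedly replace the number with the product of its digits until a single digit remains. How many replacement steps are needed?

1

3523434043 → 0 (1 step)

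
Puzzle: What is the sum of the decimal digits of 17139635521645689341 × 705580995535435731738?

17139635521645689341 × 705580995535435731738 = 12093401094477282809938651305271762004658
Sum of its 41 digits: 168.

168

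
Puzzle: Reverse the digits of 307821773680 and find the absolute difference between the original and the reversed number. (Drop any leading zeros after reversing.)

Reverse of 307821773680 is 86377128703.
|307821773680 − 86377128703| = 221444644977

221444644977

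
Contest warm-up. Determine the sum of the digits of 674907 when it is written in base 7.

21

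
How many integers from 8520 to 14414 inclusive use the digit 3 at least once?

The integers in [8520, 14414] that use the digit 3 at least once: 8523, 8530, 8531, 8532, 8533, 8534, …, 14403, 14413.
2336 qualify.

2336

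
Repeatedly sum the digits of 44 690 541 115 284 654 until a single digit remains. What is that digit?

6

4+4+6+9+0+5+4+1+1+1+5+2+8+4+6+5+4 = 69
6+9 = 15
1+5 = 6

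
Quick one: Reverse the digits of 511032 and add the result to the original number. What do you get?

741147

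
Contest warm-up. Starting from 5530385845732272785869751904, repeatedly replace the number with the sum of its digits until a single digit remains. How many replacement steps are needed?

3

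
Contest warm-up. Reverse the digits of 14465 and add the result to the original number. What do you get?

70906

Reverse of 14465 is 56441.
14465 + 56441 = 70906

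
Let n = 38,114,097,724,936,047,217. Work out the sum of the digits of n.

3+8+1+1+4+0+9+7+7+2+4+9+3+6+0+4+7+2+1+7 = 85

85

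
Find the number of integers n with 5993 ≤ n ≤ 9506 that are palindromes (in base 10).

36

The integers in [5993, 9506] that are palindromes (in base 10): 5995, 6006, 6116, 6226, 6336, 6446, …, 9339, 9449.
36 qualify.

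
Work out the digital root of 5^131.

2

The digital root of n equals n mod 9 (or 9 when 9 | n), so we need 5^131 mod 9.
5^131 ≡ 2 (mod 9), so the digital root is 2.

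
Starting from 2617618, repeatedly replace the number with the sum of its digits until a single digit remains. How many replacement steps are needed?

2

2617618 → 31 → 4 (2 steps)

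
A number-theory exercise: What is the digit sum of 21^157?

954

21^157 = 3876406143834094855966464866418002652402810085401681117650758312113281973757209799971368698768498892422939056335439192088455688205827182566744835371933349451484915456790330873120117401875978167819031811381541
Sum of its 208 digits: 954.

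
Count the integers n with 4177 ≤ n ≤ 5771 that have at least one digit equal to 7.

443

The integers in [4177, 5771] that have at least one digit equal to 7: 4177, 4178, 4179, 4187, 4197, 4207, …, 5770, 5771.
443 qualify.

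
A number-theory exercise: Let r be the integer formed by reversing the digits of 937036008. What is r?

800630739

Reversing 937036008 gives 800630739.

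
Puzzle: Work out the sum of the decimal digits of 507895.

5+0+7+8+9+5 = 34

34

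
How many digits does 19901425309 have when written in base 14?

9

19901425309 in base 14 is D6B186033, which has 9 digits.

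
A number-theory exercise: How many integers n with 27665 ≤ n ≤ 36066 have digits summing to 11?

The integers in [27665, 36066] that have digits summing to 11: 28001, 28010, 28100, 29000, 30008, 30017, …, 36011, 36020.
162 qualify.

162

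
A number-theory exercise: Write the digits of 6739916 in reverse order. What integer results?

6199376

Reversing 6739916 gives 6199376.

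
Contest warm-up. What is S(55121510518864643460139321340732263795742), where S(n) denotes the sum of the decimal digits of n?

158

5+5+1+2+1+5+1+0+5+1+8+8+6+4+6+4+3+4+6+0+1+3+9+3+2+1+3+4+0+7+3+2+2+6+3+7+9+5+7+4+2 = 158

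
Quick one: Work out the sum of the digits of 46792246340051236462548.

93

4+6+7+9+2+2+4+6+3+4+0+0+5+1+2+3+6+4+6+2+5+4+8 = 93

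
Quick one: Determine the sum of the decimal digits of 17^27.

17^27 = 1667711322168688287513535727415473
Sum of its 34 digits: 152.

152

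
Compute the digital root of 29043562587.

2+9+0+4+3+5+6+2+5+8+7 = 51
5+1 = 6

6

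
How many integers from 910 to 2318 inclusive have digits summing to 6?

35

The integers in [910, 2318] that have digits summing to 6: 1005, 1014, 1023, 1032, 1041, 1050, …, 2301, 2310.
35 qualify.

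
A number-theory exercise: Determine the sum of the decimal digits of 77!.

77! = 145183092028285869634070784086308284983740379224208358846781574688061991349156420080065207861248000000000000000000
Sum of its 114 digits: 432.

432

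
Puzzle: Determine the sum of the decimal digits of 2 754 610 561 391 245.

61

2+7+5+4+6+1+0+5+6+1+3+9+1+2+4+5 = 61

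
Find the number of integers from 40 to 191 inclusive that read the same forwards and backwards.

The integers in [40, 191] that read the same forwards and backwards: 44, 55, 66, 77, 88, 99, …, 181, 191.
16 qualify.

16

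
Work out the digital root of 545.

5+4+5 = 14
1+4 = 5
(Equivalently, 545 mod 9 = 5.)

5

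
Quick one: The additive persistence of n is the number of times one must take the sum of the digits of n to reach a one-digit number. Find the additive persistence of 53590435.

53590435 → 34 → 7 (2 steps)

2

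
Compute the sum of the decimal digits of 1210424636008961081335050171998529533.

1+2+1+0+4+2+4+6+3+6+0+0+8+9+6+1+0+8+1+3+3+5+0+5+0+1+7+1+9+9+8+5+2+9+5+3+3 = 140

140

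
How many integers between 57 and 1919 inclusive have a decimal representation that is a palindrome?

103

The integers in [57, 1919] that have a decimal representation that is a palindrome: 66, 77, 88, 99, 101, 111, …, 1771, 1881.
103 qualify.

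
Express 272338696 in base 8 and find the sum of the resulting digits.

28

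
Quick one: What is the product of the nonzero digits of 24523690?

2×4×5×2×3×6×9 = 12960

12960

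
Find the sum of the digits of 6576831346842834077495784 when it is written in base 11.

104

6576831346842834077495784 in base 11 is 738804A225267042A0105783.
Digit sum: 7+3+8+8+0+4+10+2+2+5+2+6+7+0+4+2+10+0+1+0+5+7+8+3 = 104.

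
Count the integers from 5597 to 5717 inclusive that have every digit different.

68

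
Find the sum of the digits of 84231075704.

41

8+4+2+3+1+0+7+5+7+0+4 = 41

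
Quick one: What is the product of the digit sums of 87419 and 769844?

S(87419) = 8+7+4+1+9 = 29.
S(769844) = 7+6+9+8+4+4 = 38.
29 · 38 = 1102.

1102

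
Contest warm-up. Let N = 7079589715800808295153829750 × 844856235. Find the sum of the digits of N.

144

7079589715800808295153829750 × 844856235 = 5981235512636190906200433348415991250
Sum of its 37 digits: 144.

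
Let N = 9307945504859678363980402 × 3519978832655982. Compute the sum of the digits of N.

180

9307945504859678363980402 × 3519978832655982 = 32763771152621465679708267835411056064764
Sum of its 41 digits: 180.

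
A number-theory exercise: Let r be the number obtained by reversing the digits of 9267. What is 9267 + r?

Reverse of 9267 is 7629.
9267 + 7629 = 16896

16896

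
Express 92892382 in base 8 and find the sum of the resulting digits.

37

92892382 in base 8 is 542266336.
Digit sum: 5+4+2+2+6+6+3+3+6 = 37.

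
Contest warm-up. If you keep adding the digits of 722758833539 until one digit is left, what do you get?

7+2+2+7+5+8+8+3+3+5+3+9 = 62
6+2 = 8

8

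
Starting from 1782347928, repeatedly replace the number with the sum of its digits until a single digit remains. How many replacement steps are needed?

1782347928 → 51 → 6 (2 steps)

2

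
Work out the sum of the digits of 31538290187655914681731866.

3+1+5+3+8+2+9+0+1+8+7+6+5+5+9+1+4+6+8+1+7+3+1+8+6+6 = 123

123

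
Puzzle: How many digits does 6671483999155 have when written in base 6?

6671483999155 in base 6 is 22104500515312031, which has 17 digits.

17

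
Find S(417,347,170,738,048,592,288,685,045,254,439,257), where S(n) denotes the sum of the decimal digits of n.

167

4+1+7+3+4+7+1+7+0+7+3+8+0+4+8+5+9+2+2+8+8+6+8+5+0+4+5+2+5+4+4+3+9+2+5+7 = 167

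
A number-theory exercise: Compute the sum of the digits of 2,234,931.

24

2+2+3+4+9+3+1 = 24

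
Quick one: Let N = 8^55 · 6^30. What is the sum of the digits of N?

324

8^55 · 6^30 = 10339196660576396498731114352593177140855035271557880316882419527064748032
Sum of its 74 digits: 324.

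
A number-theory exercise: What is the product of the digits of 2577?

490

2×5×7×7 = 490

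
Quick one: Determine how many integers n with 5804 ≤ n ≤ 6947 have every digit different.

The integers in [5804, 6947] that have every digit different: 5804, 5806, 5807, 5809, 5810, 5812, …, 6945, 6947.
591 qualify.

591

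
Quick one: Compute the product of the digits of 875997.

8×7×5×9×9×7 = 158760

158760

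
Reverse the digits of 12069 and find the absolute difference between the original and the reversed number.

Reverse of 12069 is 96021.
|12069 − 96021| = 83952

83952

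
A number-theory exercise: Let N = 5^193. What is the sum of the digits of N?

626

5^193 = 796545955566226138514440198883855902795552277596309393036942926693081450756529080471544937360091342970491723463055677711963653564453125
Sum of its 135 digits: 626.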